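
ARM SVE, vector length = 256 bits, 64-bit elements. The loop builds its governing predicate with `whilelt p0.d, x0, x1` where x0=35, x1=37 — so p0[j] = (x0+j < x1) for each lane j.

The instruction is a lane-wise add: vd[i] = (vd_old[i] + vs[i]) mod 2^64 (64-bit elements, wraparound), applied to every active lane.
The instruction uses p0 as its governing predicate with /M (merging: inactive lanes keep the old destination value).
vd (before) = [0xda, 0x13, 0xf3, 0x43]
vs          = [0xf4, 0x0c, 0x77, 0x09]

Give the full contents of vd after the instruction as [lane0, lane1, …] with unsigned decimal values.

lane count: 256 div 64 = 4
whilelt: lane j active iff 35+j < 37 → j < 2 → 2 active
lane  0: add(0xda,0xf4) ⇒ 0x1ce
lane  1: add(0x13,0x0c) ⇒ 0x1f
lane  2: tail/keep ⇒ 0xf3
lane  3: tail/keep ⇒ 0x43

vd = [462, 31, 243, 67]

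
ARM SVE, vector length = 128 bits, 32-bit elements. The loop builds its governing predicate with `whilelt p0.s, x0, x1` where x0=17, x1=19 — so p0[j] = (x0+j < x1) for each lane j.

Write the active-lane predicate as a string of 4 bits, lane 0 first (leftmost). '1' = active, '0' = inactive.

128-bit reg / 32-bit elem → 4 lanes
whilelt: lane j active iff 17+j < 19 → j < 2 → 2 active
bits (lane 0 leftmost): 1100

predicate = 1100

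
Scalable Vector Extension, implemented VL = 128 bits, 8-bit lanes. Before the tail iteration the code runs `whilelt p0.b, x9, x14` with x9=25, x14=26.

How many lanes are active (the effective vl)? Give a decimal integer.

lane count: 128 div 8 = 16
p0[j] = (25+j < 26); true for j=0..0 → 1 lanes set

vl = 1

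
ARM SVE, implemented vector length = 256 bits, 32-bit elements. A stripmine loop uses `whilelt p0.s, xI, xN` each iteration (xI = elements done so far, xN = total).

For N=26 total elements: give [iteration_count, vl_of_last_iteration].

[iterations, last_vl] = [4, 2]

register lanes = 256/32 = 8
N=26: ⌈26/8⌉ = 4 iters; last vl = 26 − 3×8 = 2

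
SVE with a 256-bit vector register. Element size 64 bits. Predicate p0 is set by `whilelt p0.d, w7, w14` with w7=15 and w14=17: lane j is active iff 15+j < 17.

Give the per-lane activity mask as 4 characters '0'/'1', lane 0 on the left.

lane count: 256 div 64 = 4
active while 15+j < 17, i.e. j ∈ [0,2) capped at 4 ⇒ 2
bits (lane 0 leftmost): 1100

predicate = 1100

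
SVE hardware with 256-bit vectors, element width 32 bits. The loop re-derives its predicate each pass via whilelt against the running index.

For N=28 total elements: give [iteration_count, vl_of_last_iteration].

[iterations, last_vl] = [4, 4]

lane count: 256 div 32 = 8
iterations = ceil(28/8) = 4; final-pass vl = 4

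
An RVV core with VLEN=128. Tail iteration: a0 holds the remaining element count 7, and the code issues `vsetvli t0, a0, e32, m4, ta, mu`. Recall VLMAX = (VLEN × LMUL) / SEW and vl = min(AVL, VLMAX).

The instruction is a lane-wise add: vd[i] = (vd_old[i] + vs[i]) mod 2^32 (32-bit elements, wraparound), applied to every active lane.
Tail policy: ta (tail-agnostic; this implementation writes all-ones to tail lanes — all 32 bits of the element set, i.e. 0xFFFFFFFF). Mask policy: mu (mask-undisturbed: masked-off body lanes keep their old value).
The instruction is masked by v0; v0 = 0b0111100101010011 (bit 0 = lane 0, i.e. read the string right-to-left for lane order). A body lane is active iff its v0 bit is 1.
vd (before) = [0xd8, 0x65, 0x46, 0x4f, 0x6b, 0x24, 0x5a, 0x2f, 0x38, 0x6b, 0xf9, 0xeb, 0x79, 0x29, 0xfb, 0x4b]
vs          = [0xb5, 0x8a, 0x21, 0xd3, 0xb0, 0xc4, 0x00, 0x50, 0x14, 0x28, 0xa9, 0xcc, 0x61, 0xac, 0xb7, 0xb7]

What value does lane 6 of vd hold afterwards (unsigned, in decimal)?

lanes per group: 128·4/32 = 16
vl = min(AVL, VLMAX) = min(7, 16) = 7
  i=0: add(0xd8,0xb5) → 397
  i=1: add(0x65,0x8a) → 239
  i=2: mask-off/keep → 70
  i=3: mask-off/keep → 79
  i=4: add(0x6b,0xb0) → 283
  i=5: mask-off/keep → 36
  i=6: add(0x5a,0x00) → 90
  i=7: tail/ones → 4294967295
  i=8: tail/ones → 4294967295
  i=9: tail/ones → 4294967295
  i=10: tail/ones → 4294967295
  i=11: tail/ones → 4294967295
  i=12: tail/ones → 4294967295
  i=13: tail/ones → 4294967295
  i=14: tail/ones → 4294967295
  i=15: tail/ones → 4294967295

vd[6] = 90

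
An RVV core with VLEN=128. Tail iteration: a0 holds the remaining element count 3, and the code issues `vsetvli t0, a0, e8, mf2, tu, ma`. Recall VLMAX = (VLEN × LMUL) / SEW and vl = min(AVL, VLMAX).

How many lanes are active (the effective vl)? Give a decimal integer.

vl = 3

VLMAX = (128 × 1/2) / 8 = 8 lanes
vl ← min(3, 8) = 3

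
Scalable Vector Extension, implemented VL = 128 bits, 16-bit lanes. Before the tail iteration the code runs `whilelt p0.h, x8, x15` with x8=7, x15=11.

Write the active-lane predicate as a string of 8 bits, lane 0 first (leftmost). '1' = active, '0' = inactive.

predicate = 11110000

lane count: 128 div 16 = 8
p0[j] = (7+j < 11); true for j=0..3 → 4 lanes set
bits (lane 0 leftmost): 11110000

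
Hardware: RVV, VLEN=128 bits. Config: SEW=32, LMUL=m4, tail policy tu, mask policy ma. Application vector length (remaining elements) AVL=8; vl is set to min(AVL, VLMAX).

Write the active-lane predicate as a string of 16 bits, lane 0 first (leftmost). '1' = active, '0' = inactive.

VLMAX = (128 × 4) / 32 = 16 lanes
AVL=8 ≤ VLMAX=16, so vl = 8
bits (lane 0 leftmost): 1111111100000000

predicate = 1111111100000000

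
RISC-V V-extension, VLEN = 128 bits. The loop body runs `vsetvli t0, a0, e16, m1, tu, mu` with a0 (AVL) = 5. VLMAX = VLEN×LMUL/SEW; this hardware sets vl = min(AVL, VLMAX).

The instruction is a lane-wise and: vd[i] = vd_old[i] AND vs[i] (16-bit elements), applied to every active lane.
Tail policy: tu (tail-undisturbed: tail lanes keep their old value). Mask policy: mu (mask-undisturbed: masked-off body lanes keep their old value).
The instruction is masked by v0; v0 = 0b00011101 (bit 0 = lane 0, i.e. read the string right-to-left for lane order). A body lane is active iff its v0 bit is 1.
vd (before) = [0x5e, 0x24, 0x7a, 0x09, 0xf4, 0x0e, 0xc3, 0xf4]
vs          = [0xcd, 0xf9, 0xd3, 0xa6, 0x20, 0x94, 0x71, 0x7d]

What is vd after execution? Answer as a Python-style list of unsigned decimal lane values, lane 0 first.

VLMAX = VLEN×LMUL/SEW = 128×1/16 = 8
AVL=5 ≤ VLMAX=8, so vl = 5
  i=0: and(0x5e,0xcd) → 76
  i=1: mask-off/keep → 36
  i=2: and(0x7a,0xd3) → 82
  i=3: and(0x09,0xa6) → 0
  i=4: and(0xf4,0x20) → 32
  i=5: tail/keep → 14
  i=6: tail/keep → 195
  i=7: tail/keep → 244

vd = [76, 36, 82, 0, 32, 14, 195, 244]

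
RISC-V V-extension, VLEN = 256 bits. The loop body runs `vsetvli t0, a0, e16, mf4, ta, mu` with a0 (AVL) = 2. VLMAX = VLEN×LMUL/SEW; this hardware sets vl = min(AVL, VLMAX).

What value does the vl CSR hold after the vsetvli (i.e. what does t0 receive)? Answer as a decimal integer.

lanes per group: 256·1/4/16 = 4
AVL=2 ≤ VLMAX=4, so vl = 2

vl = 2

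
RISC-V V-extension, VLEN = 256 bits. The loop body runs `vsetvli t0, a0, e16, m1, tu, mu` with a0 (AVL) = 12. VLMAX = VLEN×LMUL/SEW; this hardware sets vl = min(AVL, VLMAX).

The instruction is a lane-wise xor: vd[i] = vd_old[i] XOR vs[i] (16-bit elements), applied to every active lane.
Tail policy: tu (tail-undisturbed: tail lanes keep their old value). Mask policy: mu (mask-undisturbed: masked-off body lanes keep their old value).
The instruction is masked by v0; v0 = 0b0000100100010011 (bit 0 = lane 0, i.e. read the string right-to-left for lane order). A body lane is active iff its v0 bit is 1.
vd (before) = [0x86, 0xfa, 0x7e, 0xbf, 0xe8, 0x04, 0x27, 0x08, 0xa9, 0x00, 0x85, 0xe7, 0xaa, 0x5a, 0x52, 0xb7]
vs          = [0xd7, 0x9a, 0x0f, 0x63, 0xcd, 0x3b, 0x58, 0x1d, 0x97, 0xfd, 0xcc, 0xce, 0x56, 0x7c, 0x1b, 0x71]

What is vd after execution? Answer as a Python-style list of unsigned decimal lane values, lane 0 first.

VLMAX = (256 × 1) / 16 = 16 lanes
vl ← min(12, 16) = 12
[0] xor(0x86,0xd7) = 0x51
[1] xor(0xfa,0x9a) = 0x60
[2] mask-off/keep = 0x7e
[3] mask-off/keep = 0xbf
[4] xor(0xe8,0xcd) = 0x25
[5] mask-off/keep = 0x04
[6] mask-off/keep = 0x27
[7] mask-off/keep = 0x08
[8] xor(0xa9,0x97) = 0x3e
[9] mask-off/keep = 0x00
[10] mask-off/keep = 0x85
[11] xor(0xe7,0xce) = 0x29
[12] tail/keep = 0xaa
[13] tail/keep = 0x5a
[14] tail/keep = 0x52
[15] tail/keep = 0xb7

vd = [81, 96, 126, 191, 37, 4, 39, 8, 62, 0, 133, 41, 170, 90, 82, 183]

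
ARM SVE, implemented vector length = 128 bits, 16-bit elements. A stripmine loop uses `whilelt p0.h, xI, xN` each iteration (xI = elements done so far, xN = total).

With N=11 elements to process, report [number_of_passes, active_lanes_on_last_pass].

lane count: 128 div 16 = 8
11 elements at 8/iter → 2 passes, remainder 3 on the last

[iterations, last_vl] = [2, 3]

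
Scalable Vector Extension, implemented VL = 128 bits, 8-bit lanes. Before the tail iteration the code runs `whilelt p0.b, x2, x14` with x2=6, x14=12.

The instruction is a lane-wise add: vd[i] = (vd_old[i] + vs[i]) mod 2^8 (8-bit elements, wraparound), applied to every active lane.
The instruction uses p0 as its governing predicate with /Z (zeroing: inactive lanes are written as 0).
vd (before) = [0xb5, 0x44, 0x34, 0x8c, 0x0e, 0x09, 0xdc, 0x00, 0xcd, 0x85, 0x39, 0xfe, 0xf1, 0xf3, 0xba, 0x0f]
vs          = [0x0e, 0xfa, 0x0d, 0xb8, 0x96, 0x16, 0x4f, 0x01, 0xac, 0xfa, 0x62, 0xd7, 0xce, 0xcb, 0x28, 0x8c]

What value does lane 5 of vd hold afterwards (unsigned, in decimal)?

lane count: 128 div 8 = 16
p0[j] = (6+j < 12); true for j=0..5 → 6 lanes set
  i=0: add(0xb5,0x0e) → 195
  i=1: add(0x44,0xfa) → 62
  i=2: add(0x34,0x0d) → 65
  i=3: add(0x8c,0xb8) → 68
  i=4: add(0x0e,0x96) → 164
  i=5: add(0x09,0x16) → 31
  i=6: tail/zero → 0
  i=7: tail/zero → 0
  i=8: tail/zero → 0
  i=9: tail/zero → 0
  i=10: tail/zero → 0
  i=11: tail/zero → 0
  i=12: tail/zero → 0
  i=13: tail/zero → 0
  i=14: tail/zero → 0
  i=15: tail/zero → 0

vd[5] = 31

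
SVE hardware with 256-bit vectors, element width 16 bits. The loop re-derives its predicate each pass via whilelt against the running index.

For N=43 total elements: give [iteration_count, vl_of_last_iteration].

256-bit reg / 16-bit elem → 16 lanes
N=43: ⌈43/16⌉ = 3 iters; last vl = 43 − 2×16 = 11

[iterations, last_vl] = [3, 11]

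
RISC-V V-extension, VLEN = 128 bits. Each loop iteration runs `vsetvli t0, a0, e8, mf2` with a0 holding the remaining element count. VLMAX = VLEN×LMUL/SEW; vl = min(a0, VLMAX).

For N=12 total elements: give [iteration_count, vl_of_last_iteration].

VLMAX = (128 × 1/2) / 8 = 8 lanes
12 elements at 8/iter → 2 passes, remainder 4 on the last

[iterations, last_vl] = [2, 4]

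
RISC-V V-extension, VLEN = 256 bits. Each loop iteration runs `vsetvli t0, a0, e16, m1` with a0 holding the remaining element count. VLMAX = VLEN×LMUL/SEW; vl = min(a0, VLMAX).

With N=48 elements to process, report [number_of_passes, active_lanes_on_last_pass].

VLMAX = VLEN×LMUL/SEW = 256×1/16 = 16
iterations = ceil(48/16) = 3; final-pass vl = 16

[iterations, last_vl] = [3, 16]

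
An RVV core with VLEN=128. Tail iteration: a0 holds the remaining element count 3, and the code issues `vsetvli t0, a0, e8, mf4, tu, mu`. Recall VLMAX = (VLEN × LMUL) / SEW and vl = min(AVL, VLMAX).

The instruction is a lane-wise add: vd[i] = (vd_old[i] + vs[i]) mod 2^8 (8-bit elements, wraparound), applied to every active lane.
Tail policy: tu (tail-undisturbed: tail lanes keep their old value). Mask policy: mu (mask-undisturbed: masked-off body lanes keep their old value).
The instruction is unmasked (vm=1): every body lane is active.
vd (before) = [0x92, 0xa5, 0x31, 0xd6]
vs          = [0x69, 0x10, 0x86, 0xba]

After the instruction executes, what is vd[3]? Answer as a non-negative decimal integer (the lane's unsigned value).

vd[3] = 214

lanes per group: 128·1/4/8 = 4
AVL=3 ≤ VLMAX=4, so vl = 3
vd[0] add(0x92,0x69) -> 0xfb
vd[1] add(0xa5,0x10) -> 0xb5
vd[2] add(0x31,0x86) -> 0xb7
vd[3] tail/keep -> 0xd6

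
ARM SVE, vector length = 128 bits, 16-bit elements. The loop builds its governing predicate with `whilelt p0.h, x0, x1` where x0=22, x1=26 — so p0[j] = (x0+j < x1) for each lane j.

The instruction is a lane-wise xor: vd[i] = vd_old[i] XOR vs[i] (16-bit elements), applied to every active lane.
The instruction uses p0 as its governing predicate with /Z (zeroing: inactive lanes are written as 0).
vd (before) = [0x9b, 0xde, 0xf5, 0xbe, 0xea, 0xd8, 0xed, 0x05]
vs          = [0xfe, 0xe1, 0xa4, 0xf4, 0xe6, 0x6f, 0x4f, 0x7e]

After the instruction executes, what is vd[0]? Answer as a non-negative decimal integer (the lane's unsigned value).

lane count: 128 div 16 = 8
active while 22+j < 26, i.e. j ∈ [0,4) capped at 8 ⇒ 4
  i=0: xor(0x9b,0xfe) → 101
  i=1: xor(0xde,0xe1) → 63
  i=2: xor(0xf5,0xa4) → 81
  i=3: xor(0xbe,0xf4) → 74
  i=4: tail/zero → 0
  i=5: tail/zero → 0
  i=6: tail/zero → 0
  i=7: tail/zero → 0

vd[0] = 101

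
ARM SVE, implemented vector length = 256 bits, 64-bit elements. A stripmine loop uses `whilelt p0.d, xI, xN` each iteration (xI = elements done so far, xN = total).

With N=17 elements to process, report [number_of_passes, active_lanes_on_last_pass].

lane count: 256 div 64 = 4
17 elements at 4/iter → 5 passes, remainder 1 on the last

[iterations, last_vl] = [5, 1]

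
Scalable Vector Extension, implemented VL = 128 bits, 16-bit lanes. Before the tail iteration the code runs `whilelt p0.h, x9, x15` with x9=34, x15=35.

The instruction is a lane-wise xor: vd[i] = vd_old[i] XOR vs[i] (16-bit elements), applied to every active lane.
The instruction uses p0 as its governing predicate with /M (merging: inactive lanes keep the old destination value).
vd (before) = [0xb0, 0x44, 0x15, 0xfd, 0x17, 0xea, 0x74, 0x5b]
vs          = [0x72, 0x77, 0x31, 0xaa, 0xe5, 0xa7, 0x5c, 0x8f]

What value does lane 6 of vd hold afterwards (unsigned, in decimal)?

vd[6] = 116

register lanes = 128/16 = 8
active while 34+j < 35, i.e. j ∈ [0,1) capped at 8 ⇒ 1
  i=0: xor(0xb0,0x72) → 194
  i=1: tail/keep → 68
  i=2: tail/keep → 21
  i=3: tail/keep → 253
  i=4: tail/keep → 23
  i=5: tail/keep → 234
  i=6: tail/keep → 116
  i=7: tail/keep → 91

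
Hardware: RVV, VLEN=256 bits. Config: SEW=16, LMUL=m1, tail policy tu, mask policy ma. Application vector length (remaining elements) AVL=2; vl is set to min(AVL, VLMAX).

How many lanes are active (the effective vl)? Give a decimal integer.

lanes per group: 256·1/16 = 16
AVL=2 ≤ VLMAX=16, so vl = 2

vl = 2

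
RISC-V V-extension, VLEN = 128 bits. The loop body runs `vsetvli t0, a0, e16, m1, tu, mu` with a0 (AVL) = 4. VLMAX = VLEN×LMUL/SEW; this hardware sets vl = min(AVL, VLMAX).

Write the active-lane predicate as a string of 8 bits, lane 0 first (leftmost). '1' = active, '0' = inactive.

predicate = 11110000

VLMAX = VLEN×LMUL/SEW = 128×1/16 = 8
vl ← min(4, 8) = 4
bits (lane 0 leftmost): 11110000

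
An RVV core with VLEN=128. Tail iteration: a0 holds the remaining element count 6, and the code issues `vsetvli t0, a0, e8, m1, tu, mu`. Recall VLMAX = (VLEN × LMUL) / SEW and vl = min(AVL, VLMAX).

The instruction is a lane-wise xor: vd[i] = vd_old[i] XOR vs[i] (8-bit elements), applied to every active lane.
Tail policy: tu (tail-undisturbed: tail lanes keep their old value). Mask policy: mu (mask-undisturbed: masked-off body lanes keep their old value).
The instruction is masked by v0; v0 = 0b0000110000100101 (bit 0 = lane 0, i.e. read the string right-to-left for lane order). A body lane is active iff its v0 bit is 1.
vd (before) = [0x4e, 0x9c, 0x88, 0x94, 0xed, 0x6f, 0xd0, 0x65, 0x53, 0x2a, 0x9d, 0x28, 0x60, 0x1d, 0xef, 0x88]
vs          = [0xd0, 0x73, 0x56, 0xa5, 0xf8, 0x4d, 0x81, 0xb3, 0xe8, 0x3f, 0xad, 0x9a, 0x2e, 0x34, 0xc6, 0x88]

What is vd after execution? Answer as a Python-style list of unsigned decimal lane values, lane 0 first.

vd = [158, 156, 222, 148, 237, 34, 208, 101, 83, 42, 157, 40, 96, 29, 239, 136]

VLMAX = VLEN×LMUL/SEW = 128×1/8 = 16
vl = min(AVL, VLMAX) = min(6, 16) = 6
  i=0: xor(0x4e,0xd0) → 158
  i=1: mask-off/keep → 156
  i=2: xor(0x88,0x56) → 222
  i=3: mask-off/keep → 148
  i=4: mask-off/keep → 237
  i=5: xor(0x6f,0x4d) → 34
  i=6: tail/keep → 208
  i=7: tail/keep → 101
  i=8: tail/keep → 83
  i=9: tail/keep → 42
  i=10: tail/keep → 157
  i=11: tail/keep → 40
  i=12: tail/keep → 96
  i=13: tail/keep → 29
  i=14: tail/keep → 239
  i=15: tail/keep → 136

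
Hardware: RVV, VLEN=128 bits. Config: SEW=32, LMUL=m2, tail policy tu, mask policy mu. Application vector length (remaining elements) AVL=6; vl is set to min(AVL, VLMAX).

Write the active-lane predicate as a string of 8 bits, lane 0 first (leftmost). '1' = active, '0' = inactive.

VLMAX = (128 × 2) / 32 = 8 lanes
AVL=6 ≤ VLMAX=8, so vl = 6
bits (lane 0 leftmost): 11111100

predicate = 11111100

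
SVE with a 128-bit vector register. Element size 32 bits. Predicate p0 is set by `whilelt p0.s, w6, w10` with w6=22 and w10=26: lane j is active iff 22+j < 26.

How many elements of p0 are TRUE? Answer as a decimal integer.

lane count: 128 div 32 = 4
active while 22+j < 26, i.e. j ∈ [0,4) capped at 4 ⇒ 4

vl = 4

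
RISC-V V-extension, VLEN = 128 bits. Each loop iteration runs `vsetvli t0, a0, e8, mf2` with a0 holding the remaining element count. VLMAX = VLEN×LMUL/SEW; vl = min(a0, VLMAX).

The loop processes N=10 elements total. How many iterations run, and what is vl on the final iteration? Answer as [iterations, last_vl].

VLMAX = VLEN×LMUL/SEW = 128×1/2/8 = 8
N=10: ⌈10/8⌉ = 2 iters; last vl = 10 − 1×8 = 2

[iterations, last_vl] = [2, 2]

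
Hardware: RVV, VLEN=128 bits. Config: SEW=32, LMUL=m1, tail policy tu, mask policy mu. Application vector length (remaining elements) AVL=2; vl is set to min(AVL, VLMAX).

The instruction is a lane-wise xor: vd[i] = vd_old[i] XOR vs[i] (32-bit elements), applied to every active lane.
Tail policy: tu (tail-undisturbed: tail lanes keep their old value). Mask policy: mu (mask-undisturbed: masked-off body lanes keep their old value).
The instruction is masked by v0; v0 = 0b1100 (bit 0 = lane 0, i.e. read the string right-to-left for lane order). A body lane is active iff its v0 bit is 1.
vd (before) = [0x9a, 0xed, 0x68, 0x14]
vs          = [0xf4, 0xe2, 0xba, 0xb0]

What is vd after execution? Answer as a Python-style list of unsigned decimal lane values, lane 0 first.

VLMAX = VLEN×LMUL/SEW = 128×1/32 = 4
vl = min(AVL, VLMAX) = min(2, 4) = 2
  i=0: mask-off/keep → 154
  i=1: mask-off/keep → 237
  i=2: tail/keep → 104
  i=3: tail/keep → 20

vd = [154, 237, 104, 20]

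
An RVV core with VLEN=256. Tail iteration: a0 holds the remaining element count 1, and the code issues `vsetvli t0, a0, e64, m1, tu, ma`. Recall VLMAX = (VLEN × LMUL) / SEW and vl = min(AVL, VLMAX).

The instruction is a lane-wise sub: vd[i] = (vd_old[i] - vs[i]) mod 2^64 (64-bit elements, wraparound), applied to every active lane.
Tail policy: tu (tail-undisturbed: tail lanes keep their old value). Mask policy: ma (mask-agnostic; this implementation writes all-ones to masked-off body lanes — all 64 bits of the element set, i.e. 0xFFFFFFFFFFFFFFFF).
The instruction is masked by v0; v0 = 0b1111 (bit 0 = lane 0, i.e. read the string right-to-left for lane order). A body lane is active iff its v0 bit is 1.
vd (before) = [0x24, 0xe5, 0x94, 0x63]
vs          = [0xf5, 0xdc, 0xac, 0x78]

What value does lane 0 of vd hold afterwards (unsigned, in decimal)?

vd[0] = 18446744073709551407

VLMAX = (256 × 1) / 64 = 4 lanes
vl ← min(1, 4) = 1
vd[0] sub(0x24,0xf5) -> 0xffffffffffffff2f
vd[1] tail/keep -> 0xe5
vd[2] tail/keep -> 0x94
vd[3] tail/keep -> 0x63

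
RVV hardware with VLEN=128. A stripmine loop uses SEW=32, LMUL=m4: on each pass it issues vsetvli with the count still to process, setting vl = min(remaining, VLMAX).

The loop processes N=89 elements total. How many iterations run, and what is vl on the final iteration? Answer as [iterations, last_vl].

[iterations, last_vl] = [6, 9]

VLMAX = VLEN×LMUL/SEW = 128×4/32 = 16
iterations = ceil(89/16) = 6; final-pass vl = 9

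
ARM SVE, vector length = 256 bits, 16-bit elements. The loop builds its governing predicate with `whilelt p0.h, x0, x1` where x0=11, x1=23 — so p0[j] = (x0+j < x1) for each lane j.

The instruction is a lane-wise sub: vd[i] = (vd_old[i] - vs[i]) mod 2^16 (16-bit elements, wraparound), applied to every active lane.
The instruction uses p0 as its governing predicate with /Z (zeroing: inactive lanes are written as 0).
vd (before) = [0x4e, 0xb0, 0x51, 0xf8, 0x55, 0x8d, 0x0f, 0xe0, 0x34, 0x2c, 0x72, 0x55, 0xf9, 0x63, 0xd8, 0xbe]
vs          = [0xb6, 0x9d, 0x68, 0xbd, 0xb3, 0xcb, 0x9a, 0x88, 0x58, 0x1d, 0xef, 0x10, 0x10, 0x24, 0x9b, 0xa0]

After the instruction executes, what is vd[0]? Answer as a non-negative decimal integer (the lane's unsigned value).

vd[0] = 65432

register lanes = 256/16 = 16
whilelt: lane j active iff 11+j < 23 → j < 12 → 12 active
  i=0: sub(0x4e,0xb6) → 65432
  i=1: sub(0xb0,0x9d) → 19
  i=2: sub(0x51,0x68) → 65513
  i=3: sub(0xf8,0xbd) → 59
  i=4: sub(0x55,0xb3) → 65442
  i=5: sub(0x8d,0xcb) → 65474
  i=6: sub(0x0f,0x9a) → 65397
  i=7: sub(0xe0,0x88) → 88
  i=8: sub(0x34,0x58) → 65500
  i=9: sub(0x2c,0x1d) → 15
  i=10: sub(0x72,0xef) → 65411
  i=11: sub(0x55,0x10) → 69
  i=12: tail/zero → 0
  i=13: tail/zero → 0
  i=14: tail/zero → 0
  i=15: tail/zero → 0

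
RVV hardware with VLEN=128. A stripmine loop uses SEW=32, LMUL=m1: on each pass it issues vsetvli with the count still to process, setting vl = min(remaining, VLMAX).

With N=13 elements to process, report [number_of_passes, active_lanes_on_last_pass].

[iterations, last_vl] = [4, 1]

VLMAX = (128 × 1) / 32 = 4 lanes
13 elements at 4/iter → 4 passes, remainder 1 on the last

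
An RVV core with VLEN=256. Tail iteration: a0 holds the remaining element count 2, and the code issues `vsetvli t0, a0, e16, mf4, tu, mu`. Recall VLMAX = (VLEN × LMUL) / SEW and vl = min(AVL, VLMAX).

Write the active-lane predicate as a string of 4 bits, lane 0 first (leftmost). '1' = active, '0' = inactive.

VLMAX = VLEN×LMUL/SEW = 256×1/4/16 = 4
vl ← min(2, 4) = 2
bits (lane 0 leftmost): 1100

predicate = 1100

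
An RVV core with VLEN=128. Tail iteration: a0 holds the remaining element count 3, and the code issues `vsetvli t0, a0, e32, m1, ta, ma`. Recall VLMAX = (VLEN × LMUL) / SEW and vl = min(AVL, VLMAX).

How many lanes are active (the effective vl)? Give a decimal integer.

VLMAX = VLEN×LMUL/SEW = 128×1/32 = 4
vl = min(AVL, VLMAX) = min(3, 4) = 3

vl = 3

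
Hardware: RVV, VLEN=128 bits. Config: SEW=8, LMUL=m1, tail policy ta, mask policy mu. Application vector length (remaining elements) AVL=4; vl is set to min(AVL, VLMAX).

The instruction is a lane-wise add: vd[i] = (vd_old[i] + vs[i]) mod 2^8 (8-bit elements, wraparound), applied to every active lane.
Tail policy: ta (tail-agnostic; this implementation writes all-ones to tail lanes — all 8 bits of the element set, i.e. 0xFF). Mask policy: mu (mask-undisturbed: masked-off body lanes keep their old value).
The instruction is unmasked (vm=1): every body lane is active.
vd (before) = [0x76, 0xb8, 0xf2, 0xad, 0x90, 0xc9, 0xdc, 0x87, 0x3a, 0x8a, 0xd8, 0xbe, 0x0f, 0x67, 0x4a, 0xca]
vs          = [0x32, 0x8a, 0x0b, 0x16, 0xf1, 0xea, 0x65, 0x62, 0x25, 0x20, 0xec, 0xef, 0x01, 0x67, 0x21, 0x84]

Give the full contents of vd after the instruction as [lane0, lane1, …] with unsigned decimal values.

vd = [168, 66, 253, 195, 255, 255, 255, 255, 255, 255, 255, 255, 255, 255, 255, 255]

VLMAX = VLEN×LMUL/SEW = 128×1/8 = 16
vl = min(AVL, VLMAX) = min(4, 16) = 4
  i=0: add(0x76,0x32) → 168
  i=1: add(0xb8,0x8a) → 66
  i=2: add(0xf2,0x0b) → 253
  i=3: add(0xad,0x16) → 195
  i=4: tail/ones → 255
  i=5: tail/ones → 255
  i=6: tail/ones → 255
  i=7: tail/ones → 255
  i=8: tail/ones → 255
  i=9: tail/ones → 255
  i=10: tail/ones → 255
  i=11: tail/ones → 255
  i=12: tail/ones → 255
  i=13: tail/ones → 255
  i=14: tail/ones → 255
  i=15: tail/ones → 255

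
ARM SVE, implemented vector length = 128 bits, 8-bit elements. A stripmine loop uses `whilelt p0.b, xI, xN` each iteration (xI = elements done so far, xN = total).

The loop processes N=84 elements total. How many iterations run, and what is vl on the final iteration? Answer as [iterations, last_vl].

[iterations, last_vl] = [6, 4]

128-bit reg / 8-bit elem → 16 lanes
N=84: ⌈84/16⌉ = 6 iters; last vl = 84 − 5×16 = 4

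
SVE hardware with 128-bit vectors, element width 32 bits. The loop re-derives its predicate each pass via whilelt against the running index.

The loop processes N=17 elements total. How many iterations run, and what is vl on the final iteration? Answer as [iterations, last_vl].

128-bit reg / 32-bit elem → 4 lanes
iterations = ceil(17/4) = 5; final-pass vl = 1

[iterations, last_vl] = [5, 1]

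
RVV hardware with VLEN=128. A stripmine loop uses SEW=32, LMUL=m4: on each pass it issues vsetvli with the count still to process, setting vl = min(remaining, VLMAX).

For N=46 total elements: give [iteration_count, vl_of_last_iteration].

VLMAX = VLEN×LMUL/SEW = 128×4/32 = 16
iterations = ceil(46/16) = 3; final-pass vl = 14

[iterations, last_vl] = [3, 14]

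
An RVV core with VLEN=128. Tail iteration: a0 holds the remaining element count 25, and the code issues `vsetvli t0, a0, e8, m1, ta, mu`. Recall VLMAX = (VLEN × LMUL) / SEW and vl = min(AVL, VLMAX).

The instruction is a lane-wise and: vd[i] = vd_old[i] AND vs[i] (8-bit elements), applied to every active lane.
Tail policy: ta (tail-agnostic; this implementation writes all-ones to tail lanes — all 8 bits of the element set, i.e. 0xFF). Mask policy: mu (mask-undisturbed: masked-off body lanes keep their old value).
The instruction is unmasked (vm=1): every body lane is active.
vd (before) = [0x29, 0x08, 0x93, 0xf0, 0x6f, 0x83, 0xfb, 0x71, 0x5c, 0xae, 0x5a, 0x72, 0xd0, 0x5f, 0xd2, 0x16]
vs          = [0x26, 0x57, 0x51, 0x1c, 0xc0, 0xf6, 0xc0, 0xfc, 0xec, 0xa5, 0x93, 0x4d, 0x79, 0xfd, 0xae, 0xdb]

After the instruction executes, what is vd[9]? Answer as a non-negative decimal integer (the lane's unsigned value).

vd[9] = 164

lanes per group: 128·1/8 = 16
vl ← min(25, 16) = 16
vd[0] and(0x29,0x26) -> 0x20
vd[1] and(0x08,0x57) -> 0x00
vd[2] and(0x93,0x51) -> 0x11
vd[3] and(0xf0,0x1c) -> 0x10
vd[4] and(0x6f,0xc0) -> 0x40
vd[5] and(0x83,0xf6) -> 0x82
vd[6] and(0xfb,0xc0) -> 0xc0
vd[7] and(0x71,0xfc) -> 0x70
vd[8] and(0x5c,0xec) -> 0x4c
vd[9] and(0xae,0xa5) -> 0xa4
vd[10] and(0x5a,0x93) -> 0x12
vd[11] and(0x72,0x4d) -> 0x40
vd[12] and(0xd0,0x79) -> 0x50
vd[13] and(0x5f,0xfd) -> 0x5d
vd[14] and(0xd2,0xae) -> 0x82
vd[15] and(0x16,0xdb) -> 0x12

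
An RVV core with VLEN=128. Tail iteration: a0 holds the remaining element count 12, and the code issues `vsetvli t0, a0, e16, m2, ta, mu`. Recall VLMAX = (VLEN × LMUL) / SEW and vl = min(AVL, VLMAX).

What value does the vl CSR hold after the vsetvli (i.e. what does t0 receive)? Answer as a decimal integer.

vl = 12

lanes per group: 128·2/16 = 16
AVL=12 ≤ VLMAX=16, so vl = 12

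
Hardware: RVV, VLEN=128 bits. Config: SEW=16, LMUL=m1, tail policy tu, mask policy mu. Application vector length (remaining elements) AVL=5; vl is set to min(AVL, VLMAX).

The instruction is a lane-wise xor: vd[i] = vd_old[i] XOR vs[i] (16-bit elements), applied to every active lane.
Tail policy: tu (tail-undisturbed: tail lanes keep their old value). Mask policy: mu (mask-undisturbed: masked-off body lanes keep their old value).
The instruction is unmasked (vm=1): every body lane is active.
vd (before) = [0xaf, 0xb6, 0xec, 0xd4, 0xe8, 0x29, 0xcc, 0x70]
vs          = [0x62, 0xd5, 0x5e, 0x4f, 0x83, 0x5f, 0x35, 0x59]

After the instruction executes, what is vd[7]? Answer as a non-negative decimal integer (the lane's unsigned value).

vd[7] = 112

VLMAX = VLEN×LMUL/SEW = 128×1/16 = 8
vl ← min(5, 8) = 5
  i=0: xor(0xaf,0x62) → 205
  i=1: xor(0xb6,0xd5) → 99
  i=2: xor(0xec,0x5e) → 178
  i=3: xor(0xd4,0x4f) → 155
  i=4: xor(0xe8,0x83) → 107
  i=5: tail/keep → 41
  i=6: tail/keep → 204
  i=7: tail/keep → 112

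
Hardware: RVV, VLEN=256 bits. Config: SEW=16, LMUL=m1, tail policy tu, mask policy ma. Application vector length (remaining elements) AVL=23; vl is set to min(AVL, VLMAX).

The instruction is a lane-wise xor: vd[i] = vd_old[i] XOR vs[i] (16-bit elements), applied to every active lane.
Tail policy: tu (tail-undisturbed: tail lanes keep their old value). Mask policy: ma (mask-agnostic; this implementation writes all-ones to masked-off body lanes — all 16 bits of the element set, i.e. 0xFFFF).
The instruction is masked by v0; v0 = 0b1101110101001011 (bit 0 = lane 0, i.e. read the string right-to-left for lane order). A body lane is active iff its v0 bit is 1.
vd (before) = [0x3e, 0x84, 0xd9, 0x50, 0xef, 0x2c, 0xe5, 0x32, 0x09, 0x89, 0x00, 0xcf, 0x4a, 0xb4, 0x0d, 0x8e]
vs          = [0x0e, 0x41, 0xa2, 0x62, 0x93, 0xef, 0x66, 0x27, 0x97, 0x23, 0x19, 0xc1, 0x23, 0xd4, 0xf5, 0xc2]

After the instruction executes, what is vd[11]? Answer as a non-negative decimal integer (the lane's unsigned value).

vd[11] = 14

lanes per group: 256·1/16 = 16
vl = min(AVL, VLMAX) = min(23, 16) = 16
lane  0: xor(0x3e,0x0e) ⇒ 0x30
lane  1: xor(0x84,0x41) ⇒ 0xc5
lane  2: mask-off/ones ⇒ 0xffff
lane  3: xor(0x50,0x62) ⇒ 0x32
lane  4: mask-off/ones ⇒ 0xffff
lane  5: mask-off/ones ⇒ 0xffff
lane  6: xor(0xe5,0x66) ⇒ 0x83
lane  7: mask-off/ones ⇒ 0xffff
lane  8: xor(0x09,0x97) ⇒ 0x9e
lane  9: mask-off/ones ⇒ 0xffff
lane 10: xor(0x00,0x19) ⇒ 0x19
lane 11: xor(0xcf,0xc1) ⇒ 0x0e
lane 12: xor(0x4a,0x23) ⇒ 0x69
lane 13: mask-off/ones ⇒ 0xffff
lane 14: xor(0x0d,0xf5) ⇒ 0xf8
lane 15: xor(0x8e,0xc2) ⇒ 0x4c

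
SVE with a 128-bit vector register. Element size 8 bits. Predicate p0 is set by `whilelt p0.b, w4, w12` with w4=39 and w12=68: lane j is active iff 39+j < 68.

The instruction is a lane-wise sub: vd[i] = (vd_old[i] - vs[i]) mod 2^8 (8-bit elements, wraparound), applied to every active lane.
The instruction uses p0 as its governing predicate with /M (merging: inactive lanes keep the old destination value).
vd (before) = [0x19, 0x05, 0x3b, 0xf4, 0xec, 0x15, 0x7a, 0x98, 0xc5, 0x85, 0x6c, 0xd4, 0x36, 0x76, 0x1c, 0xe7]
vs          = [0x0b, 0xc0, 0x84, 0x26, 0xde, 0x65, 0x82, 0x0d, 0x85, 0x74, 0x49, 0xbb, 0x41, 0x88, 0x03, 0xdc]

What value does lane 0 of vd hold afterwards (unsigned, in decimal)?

register lanes = 128/8 = 16
whilelt: lane j active iff 39+j < 68 → j < 29 → 16 active
lane  0: sub(0x19,0x0b) ⇒ 0x0e
lane  1: sub(0x05,0xc0) ⇒ 0x45
lane  2: sub(0x3b,0x84) ⇒ 0xb7
lane  3: sub(0xf4,0x26) ⇒ 0xce
lane  4: sub(0xec,0xde) ⇒ 0x0e
lane  5: sub(0x15,0x65) ⇒ 0xb0
lane  6: sub(0x7a,0x82) ⇒ 0xf8
lane  7: sub(0x98,0x0d) ⇒ 0x8b
lane  8: sub(0xc5,0x85) ⇒ 0x40
lane  9: sub(0x85,0x74) ⇒ 0x11
lane 10: sub(0x6c,0x49) ⇒ 0x23
lane 11: sub(0xd4,0xbb) ⇒ 0x19
lane 12: sub(0x36,0x41) ⇒ 0xf5
lane 13: sub(0x76,0x88) ⇒ 0xee
lane 14: sub(0x1c,0x03) ⇒ 0x19
lane 15: sub(0xe7,0xdc) ⇒ 0x0b

vd[0] = 14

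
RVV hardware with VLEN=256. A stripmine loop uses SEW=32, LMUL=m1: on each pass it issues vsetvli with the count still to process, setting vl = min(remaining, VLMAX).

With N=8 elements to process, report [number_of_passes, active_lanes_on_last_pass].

[iterations, last_vl] = [1, 8]

VLMAX = VLEN×LMUL/SEW = 256×1/32 = 8
iterations = ceil(8/8) = 1; final-pass vl = 8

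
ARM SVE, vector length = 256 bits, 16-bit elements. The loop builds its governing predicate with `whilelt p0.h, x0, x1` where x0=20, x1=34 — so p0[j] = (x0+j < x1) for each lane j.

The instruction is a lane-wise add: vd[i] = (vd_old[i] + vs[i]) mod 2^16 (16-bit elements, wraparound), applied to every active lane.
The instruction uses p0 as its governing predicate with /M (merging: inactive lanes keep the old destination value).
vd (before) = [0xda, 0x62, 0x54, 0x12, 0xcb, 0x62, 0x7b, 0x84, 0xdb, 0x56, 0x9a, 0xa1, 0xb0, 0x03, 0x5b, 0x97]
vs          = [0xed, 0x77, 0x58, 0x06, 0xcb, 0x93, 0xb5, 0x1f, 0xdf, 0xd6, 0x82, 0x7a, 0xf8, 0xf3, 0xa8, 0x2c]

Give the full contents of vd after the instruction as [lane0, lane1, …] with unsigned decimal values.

vd = [455, 217, 172, 24, 406, 245, 304, 163, 442, 300, 284, 283, 424, 246, 91, 151]

register lanes = 256/16 = 16
whilelt: lane j active iff 20+j < 34 → j < 14 → 14 active
lane  0: add(0xda,0xed) ⇒ 0x1c7
lane  1: add(0x62,0x77) ⇒ 0xd9
lane  2: add(0x54,0x58) ⇒ 0xac
lane  3: add(0x12,0x06) ⇒ 0x18
lane  4: add(0xcb,0xcb) ⇒ 0x196
lane  5: add(0x62,0x93) ⇒ 0xf5
lane  6: add(0x7b,0xb5) ⇒ 0x130
lane  7: add(0x84,0x1f) ⇒ 0xa3
lane  8: add(0xdb,0xdf) ⇒ 0x1ba
lane  9: add(0x56,0xd6) ⇒ 0x12c
lane 10: add(0x9a,0x82) ⇒ 0x11c
lane 11: add(0xa1,0x7a) ⇒ 0x11b
lane 12: add(0xb0,0xf8) ⇒ 0x1a8
lane 13: add(0x03,0xf3) ⇒ 0xf6
lane 14: tail/keep ⇒ 0x5b
lane 15: tail/keep ⇒ 0x97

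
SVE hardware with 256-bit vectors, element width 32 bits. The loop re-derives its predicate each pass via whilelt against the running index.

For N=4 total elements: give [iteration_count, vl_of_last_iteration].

[iterations, last_vl] = [1, 4]

lane count: 256 div 32 = 8
N=4: ⌈4/8⌉ = 1 iters; last vl = 4 − 0×8 = 4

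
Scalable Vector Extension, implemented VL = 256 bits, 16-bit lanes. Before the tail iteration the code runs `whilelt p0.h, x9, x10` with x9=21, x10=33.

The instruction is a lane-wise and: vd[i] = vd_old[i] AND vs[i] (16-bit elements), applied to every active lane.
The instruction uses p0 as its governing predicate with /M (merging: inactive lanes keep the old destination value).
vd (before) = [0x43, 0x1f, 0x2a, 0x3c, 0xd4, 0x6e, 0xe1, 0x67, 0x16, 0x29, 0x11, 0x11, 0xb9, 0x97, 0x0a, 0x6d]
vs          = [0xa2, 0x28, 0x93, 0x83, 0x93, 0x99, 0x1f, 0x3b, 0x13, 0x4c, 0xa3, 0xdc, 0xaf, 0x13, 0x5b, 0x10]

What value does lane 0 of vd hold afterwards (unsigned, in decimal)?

lane count: 256 div 16 = 16
whilelt: lane j active iff 21+j < 33 → j < 12 → 12 active
  i=0: and(0x43,0xa2) → 2
  i=1: and(0x1f,0x28) → 8
  i=2: and(0x2a,0x93) → 2
  i=3: and(0x3c,0x83) → 0
  i=4: and(0xd4,0x93) → 144
  i=5: and(0x6e,0x99) → 8
  i=6: and(0xe1,0x1f) → 1
  i=7: and(0x67,0x3b) → 35
  i=8: and(0x16,0x13) → 18
  i=9: and(0x29,0x4c) → 8
  i=10: and(0x11,0xa3) → 1
  i=11: and(0x11,0xdc) → 16
  i=12: tail/keep → 185
  i=13: tail/keep → 151
  i=14: tail/keep → 10
  i=15: tail/keep → 109

vd[0] = 2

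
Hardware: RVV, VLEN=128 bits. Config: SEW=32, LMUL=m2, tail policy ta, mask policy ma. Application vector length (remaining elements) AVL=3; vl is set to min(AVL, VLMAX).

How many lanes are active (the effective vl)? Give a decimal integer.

VLMAX = (128 × 2) / 32 = 8 lanes
vl ← min(3, 8) = 3

vl = 3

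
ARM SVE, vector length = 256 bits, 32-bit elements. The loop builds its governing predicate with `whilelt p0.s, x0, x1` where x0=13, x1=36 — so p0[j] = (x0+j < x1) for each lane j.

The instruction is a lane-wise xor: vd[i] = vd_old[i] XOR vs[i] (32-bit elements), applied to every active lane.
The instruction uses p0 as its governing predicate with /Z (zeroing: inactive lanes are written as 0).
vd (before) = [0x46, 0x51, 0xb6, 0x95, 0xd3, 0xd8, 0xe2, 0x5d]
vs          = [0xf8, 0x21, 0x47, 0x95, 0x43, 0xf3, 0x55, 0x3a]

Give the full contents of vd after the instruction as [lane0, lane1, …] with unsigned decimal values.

lane count: 256 div 32 = 8
active while 13+j < 36, i.e. j ∈ [0,23) capped at 8 ⇒ 8
  i=0: xor(0x46,0xf8) → 190
  i=1: xor(0x51,0x21) → 112
  i=2: xor(0xb6,0x47) → 241
  i=3: xor(0x95,0x95) → 0
  i=4: xor(0xd3,0x43) → 144
  i=5: xor(0xd8,0xf3) → 43
  i=6: xor(0xe2,0x55) → 183
  i=7: xor(0x5d,0x3a) → 103

vd = [190, 112, 241, 0, 144, 43, 183, 103]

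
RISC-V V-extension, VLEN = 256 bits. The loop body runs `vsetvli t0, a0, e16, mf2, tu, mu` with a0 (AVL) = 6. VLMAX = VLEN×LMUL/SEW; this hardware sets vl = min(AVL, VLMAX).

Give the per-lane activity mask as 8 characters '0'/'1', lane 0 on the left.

predicate = 11111100

VLMAX = (256 × 1/2) / 16 = 8 lanes
vl ← min(6, 8) = 6
bits (lane 0 leftmost): 11111100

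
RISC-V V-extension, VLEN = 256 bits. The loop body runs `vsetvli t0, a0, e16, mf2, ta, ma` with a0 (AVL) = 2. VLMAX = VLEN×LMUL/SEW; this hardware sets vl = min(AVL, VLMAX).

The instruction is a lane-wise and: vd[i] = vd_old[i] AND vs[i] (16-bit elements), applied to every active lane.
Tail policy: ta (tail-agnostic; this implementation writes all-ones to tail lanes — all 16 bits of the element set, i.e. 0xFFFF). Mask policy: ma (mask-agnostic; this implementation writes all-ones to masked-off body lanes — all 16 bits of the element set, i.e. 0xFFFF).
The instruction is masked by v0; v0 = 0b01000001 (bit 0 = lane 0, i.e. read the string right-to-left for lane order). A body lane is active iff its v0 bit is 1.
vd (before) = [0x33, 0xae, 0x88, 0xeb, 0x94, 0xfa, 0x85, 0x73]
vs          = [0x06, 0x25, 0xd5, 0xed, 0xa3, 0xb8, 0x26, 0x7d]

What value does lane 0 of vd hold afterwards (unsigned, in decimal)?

VLMAX = (256 × 1/2) / 16 = 8 lanes
AVL=2 ≤ VLMAX=8, so vl = 2
lane  0: and(0x33,0x06) ⇒ 0x02
lane  1: mask-off/ones ⇒ 0xffff
lane  2: tail/ones ⇒ 0xffff
lane  3: tail/ones ⇒ 0xffff
lane  4: tail/ones ⇒ 0xffff
lane  5: tail/ones ⇒ 0xffff
lane  6: tail/ones ⇒ 0xffff
lane  7: tail/ones ⇒ 0xffff

vd[0] = 2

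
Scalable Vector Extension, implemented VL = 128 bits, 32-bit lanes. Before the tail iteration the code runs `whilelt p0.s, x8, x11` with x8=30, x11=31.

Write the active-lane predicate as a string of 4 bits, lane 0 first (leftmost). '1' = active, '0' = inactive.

register lanes = 128/32 = 4
p0[j] = (30+j < 31); true for j=0..0 → 1 lanes set
bits (lane 0 leftmost): 1000

predicate = 1000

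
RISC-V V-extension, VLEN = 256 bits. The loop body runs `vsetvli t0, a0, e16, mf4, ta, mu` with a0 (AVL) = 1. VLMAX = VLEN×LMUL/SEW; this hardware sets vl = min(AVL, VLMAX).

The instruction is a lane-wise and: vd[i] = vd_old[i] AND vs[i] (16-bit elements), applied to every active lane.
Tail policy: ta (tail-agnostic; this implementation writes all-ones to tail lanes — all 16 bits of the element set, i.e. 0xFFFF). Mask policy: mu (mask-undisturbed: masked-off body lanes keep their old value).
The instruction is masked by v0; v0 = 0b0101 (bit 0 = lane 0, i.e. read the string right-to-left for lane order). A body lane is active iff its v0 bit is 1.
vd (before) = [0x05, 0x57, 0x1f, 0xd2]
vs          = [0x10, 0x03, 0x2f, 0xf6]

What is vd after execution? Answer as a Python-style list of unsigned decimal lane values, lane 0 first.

lanes per group: 256·1/4/16 = 4
vl ← min(1, 4) = 1
lane  0: and(0x05,0x10) ⇒ 0x00
lane  1: tail/ones ⇒ 0xffff
lane  2: tail/ones ⇒ 0xffff
lane  3: tail/ones ⇒ 0xffff

vd = [0, 65535, 65535, 65535]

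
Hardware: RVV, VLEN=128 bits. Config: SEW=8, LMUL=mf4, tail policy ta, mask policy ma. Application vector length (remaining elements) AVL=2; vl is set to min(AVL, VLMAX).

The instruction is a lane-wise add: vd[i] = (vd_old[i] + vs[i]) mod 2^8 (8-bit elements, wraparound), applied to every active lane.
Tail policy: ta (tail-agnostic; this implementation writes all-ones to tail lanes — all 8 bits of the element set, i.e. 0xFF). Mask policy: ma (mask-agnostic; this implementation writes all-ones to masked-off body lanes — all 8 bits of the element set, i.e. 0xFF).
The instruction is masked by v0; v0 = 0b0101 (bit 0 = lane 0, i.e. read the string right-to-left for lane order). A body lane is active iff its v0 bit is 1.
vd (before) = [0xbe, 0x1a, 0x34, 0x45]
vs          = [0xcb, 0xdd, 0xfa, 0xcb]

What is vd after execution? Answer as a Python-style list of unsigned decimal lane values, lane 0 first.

VLMAX = (128 × 1/4) / 8 = 4 lanes
AVL=2 ≤ VLMAX=4, so vl = 2
  i=0: add(0xbe,0xcb) → 137
  i=1: mask-off/ones → 255
  i=2: tail/ones → 255
  i=3: tail/ones → 255

vd = [137, 255, 255, 255]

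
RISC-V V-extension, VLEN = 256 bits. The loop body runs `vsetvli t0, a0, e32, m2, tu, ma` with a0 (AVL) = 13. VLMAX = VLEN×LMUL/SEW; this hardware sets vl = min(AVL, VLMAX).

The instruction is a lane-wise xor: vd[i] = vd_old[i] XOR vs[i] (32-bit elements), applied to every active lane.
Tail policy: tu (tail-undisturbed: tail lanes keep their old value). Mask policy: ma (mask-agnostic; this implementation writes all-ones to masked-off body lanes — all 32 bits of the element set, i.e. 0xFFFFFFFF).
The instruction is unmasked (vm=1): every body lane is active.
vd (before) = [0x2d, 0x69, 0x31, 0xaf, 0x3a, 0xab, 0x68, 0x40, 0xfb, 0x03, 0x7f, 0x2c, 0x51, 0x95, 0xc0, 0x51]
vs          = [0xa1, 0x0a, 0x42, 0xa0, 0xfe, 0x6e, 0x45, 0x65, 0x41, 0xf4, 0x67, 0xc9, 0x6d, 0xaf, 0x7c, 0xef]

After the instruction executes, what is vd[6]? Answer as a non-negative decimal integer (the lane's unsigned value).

vd[6] = 45

lanes per group: 256·2/32 = 16
vl = min(AVL, VLMAX) = min(13, 16) = 13
lane  0: xor(0x2d,0xa1) ⇒ 0x8c
lane  1: xor(0x69,0x0a) ⇒ 0x63
lane  2: xor(0x31,0x42) ⇒ 0x73
lane  3: xor(0xaf,0xa0) ⇒ 0x0f
lane  4: xor(0x3a,0xfe) ⇒ 0xc4
lane  5: xor(0xab,0x6e) ⇒ 0xc5
lane  6: xor(0x68,0x45) ⇒ 0x2d
lane  7: xor(0x40,0x65) ⇒ 0x25
lane  8: xor(0xfb,0x41) ⇒ 0xba
lane  9: xor(0x03,0xf4) ⇒ 0xf7
lane 10: xor(0x7f,0x67) ⇒ 0x18
lane 11: xor(0x2c,0xc9) ⇒ 0xe5
lane 12: xor(0x51,0x6d) ⇒ 0x3c
lane 13: tail/keep ⇒ 0x95
lane 14: tail/keep ⇒ 0xc0
lane 15: tail/keep ⇒ 0x51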